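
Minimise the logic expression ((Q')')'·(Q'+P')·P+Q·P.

((Q')')'·(Q'+P')·P+Q·P
= Q'·(Q'+P')·P+Q·P   [double negation]
= Q'·P+Q·P   [absorption]
= P   [distribution]

P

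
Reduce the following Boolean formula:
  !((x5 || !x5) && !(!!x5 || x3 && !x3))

!((x5 || !x5) && !(!!x5 || x3 && !x3))
= !((x5 || !x5) && !!!x5)   (complement / identity)
= !!!!x5   (complement / identity)
= !!x5   (double negation)
= x5   (double negation)

x5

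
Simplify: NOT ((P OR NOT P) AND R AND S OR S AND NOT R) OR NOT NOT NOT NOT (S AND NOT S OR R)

NOT ((P OR NOT P) AND R AND S OR S AND NOT R) OR NOT NOT NOT NOT (S AND NOT S OR R)
= NOT ((P OR NOT P) AND R AND S OR S AND NOT R) OR NOT NOT (S AND NOT S OR R)   — double negation
= NOT (R AND S OR S AND NOT R) OR NOT NOT (S AND NOT S OR R)   — complement / identity
= NOT (R AND S OR S AND NOT R) OR S AND NOT S OR R   — double negation
= NOT S OR S AND NOT S OR R   — distribution
= NOT S OR R   — complement / identity

NOT S OR R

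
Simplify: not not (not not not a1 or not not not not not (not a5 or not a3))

not a1 or a5 and a3

not not (not not not a1 or not not not not not (not a5 or not a3))
= not (not not a1 and not not not not (not a5 or not a3))   (De Morgan)
= not (not not a1 and not not not (a5 and a3))   (De Morgan)
= not a1 or not not (a5 and a3)   (De Morgan)
= not a1 or a5 and a3   (double negation)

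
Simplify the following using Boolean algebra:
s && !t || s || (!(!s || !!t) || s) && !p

s

s && !t || s || (!(!s || !!t) || s) && !p
= s && !t || s || (s && !t || s) && !p   — De Morgan
= s && !t || s   — absorption
= s   — absorption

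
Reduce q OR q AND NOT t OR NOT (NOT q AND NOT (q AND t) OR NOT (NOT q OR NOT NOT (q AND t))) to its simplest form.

q

q OR q AND NOT t OR NOT (NOT q AND NOT (q AND t) OR NOT (NOT q OR NOT NOT (q AND t)))
= q OR q AND NOT t OR NOT (NOT q AND NOT (q AND t) OR q AND NOT (q AND t))   [De Morgan]
= q OR q AND NOT t OR NOT NOT (q AND t)   [distribution]
= q OR NOT NOT (q AND t)   [absorption]
= q OR q AND t   [double negation]
= q   [absorption]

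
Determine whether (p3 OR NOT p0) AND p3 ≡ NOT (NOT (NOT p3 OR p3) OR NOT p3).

Yes

E1: (p3 OR NOT p0) AND p3
    = p3   [absorption]
E2: NOT (NOT (NOT p3 OR p3) OR NOT p3)
    = (NOT p3 OR p3) AND p3   [De Morgan]
    = p3   [complement / identity]
Both reduce to p3, so they are equivalent.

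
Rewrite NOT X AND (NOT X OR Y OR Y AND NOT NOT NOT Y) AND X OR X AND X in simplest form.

X

NOT X AND (NOT X OR Y OR Y AND NOT NOT NOT Y) AND X OR X AND X
= NOT X AND (NOT X OR Y OR Y AND NOT Y) AND X OR X AND X   — double negation
= NOT X AND (NOT X OR Y) AND X OR X AND X   — complement / identity
= NOT X AND X OR X AND X   — absorption
= X   — distribution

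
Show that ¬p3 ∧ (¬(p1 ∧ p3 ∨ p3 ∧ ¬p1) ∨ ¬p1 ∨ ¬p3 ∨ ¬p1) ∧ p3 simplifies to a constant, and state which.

¬p3 ∧ (¬(p1 ∧ p3 ∨ p3 ∧ ¬p1) ∨ ¬p1 ∨ ¬p3 ∨ ¬p1) ∧ p3
= ¬p3 ∧ (¬p3 ∨ ¬p1 ∨ ¬p3 ∨ ¬p1) ∧ p3   [distribution]
= ¬p3 ∧ (¬p3 ∨ ¬p1) ∧ p3   [idempotence]
= ¬p3 ∧ p3   [absorption]
= False   [complement]

False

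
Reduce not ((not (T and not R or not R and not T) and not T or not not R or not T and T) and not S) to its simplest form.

not ((not (T and not R or not R and not T) and not T or not not R or not T and T) and not S)
= not ((not (T and not R or not R and not T) and not T or not not R) and not S)
= not ((not not R and not T or not not R) and not S)
= not (not not R and not S)
= not R or S

not R or S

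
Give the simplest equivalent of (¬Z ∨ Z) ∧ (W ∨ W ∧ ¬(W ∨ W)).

(¬Z ∨ Z) ∧ (W ∨ W ∧ ¬(W ∨ W))
= (¬Z ∨ Z) ∧ (W ∨ W ∧ ¬W)
= W ∨ W ∧ ¬W
= W

W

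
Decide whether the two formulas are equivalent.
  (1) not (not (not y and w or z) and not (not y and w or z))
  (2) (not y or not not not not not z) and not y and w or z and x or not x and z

Yes

E1: not (not (not y and w or z) and not (not y and w or z))
    = not y and w or z or not y and w or z   (De Morgan)
    = not y and w or z   (idempotence)
E2: (not y or not not not not not z) and not y and w or z and x or not x and z
    = (not y or not not not not not z) and not y and w or z   (distribution)
    = (not y or not not not z) and not y and w or z   (double negation)
    = (not y or not z) and not y and w or z   (double negation)
    = not y and w or z   (absorption)
Both reduce to not y and w or z, so they are equivalent.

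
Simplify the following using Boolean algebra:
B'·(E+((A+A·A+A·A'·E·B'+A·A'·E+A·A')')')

B'·(E+A)

B'·(E+((A+A·A+A·A'·E·B'+A·A'·E+A·A')')')
= B'·(E+((A+A·A+A·A'·E+A·A')')')
= B'·(E+((A+A·A+A·A')')')
= B'·(E+((A+A)')')
= B'·(E+A+A)
= B'·(E+A)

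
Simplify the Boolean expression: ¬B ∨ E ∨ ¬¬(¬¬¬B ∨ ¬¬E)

¬B ∨ E ∨ ¬¬(¬¬¬B ∨ ¬¬E)
= ¬B ∨ E ∨ ¬(¬¬B ∧ ¬E)   — De Morgan
= ¬B ∨ E ∨ ¬B ∨ E   — De Morgan
= ¬B ∨ E   — idempotence

¬B ∨ E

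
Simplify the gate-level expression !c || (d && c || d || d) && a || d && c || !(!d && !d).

!c || d

!c || (d && c || d || d) && a || d && c || !(!d && !d)
= !c || (d && c || d || d) && a || d && c || d || d   (De Morgan)
= !c || d && c || d || d   (absorption)
= !c || d && c || d   (idempotence)
= !c || d   (absorption)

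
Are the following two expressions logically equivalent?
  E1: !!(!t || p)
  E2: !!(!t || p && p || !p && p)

Yes

E1: !!(!t || p)
    = !t || p   — double negation
E2: !!(!t || p && p || !p && p)
    = !!(!t || p)   — distribution
    = !t || p   — double negation
Both reduce to !t || p, so they are equivalent.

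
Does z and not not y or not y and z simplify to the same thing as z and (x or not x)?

E1: z and not not y or not y and z
    = z and y or not y and z   — double negation
    = z   — distribution
E2: z and (x or not x)
    = z   — complement / identity
Both reduce to z, so they are equivalent.

Yes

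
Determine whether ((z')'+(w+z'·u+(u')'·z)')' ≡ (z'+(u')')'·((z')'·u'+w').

E1: ((z')'+(w+z'·u+(u')'·z)')'
    = ((z')'+(w+z'·u+u·z)')'   [double negation]
    = ((z')'+(w+u)')'   [distribution]
    = z'·(w+u)   [De Morgan]
E2: (z'+(u')')'·((z')'·u'+w')
    = z·u'·((z')'·u'+w')   [De Morgan]
    = z·u'·(z·u'+w')   [double negation]
    = z·u'   [absorption]
These differ: at u=1, w=1, z=0, E1 = 1 but E2 = 0.

No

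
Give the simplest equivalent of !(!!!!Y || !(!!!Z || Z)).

!Y

!(!!!!Y || !(!!!Z || Z))
= !!!Y && (!!!Z || Z)   (De Morgan)
= !!!Y && (!Z || Z)   (double negation)
= !!!Y   (complement / identity)
= !Y   (double negation)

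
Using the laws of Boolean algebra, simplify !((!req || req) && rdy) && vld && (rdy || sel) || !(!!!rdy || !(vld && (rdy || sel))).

!((!req || req) && rdy) && vld && (rdy || sel) || !(!!!rdy || !(vld && (rdy || sel)))
= !((!req || req) && rdy) && vld && (rdy || sel) || !!rdy && vld && (rdy || sel)
= !((!req || req) && rdy) && vld && (rdy || sel) || rdy && vld && (rdy || sel)
= !rdy && vld && (rdy || sel) || rdy && vld && (rdy || sel)
= vld && (rdy || sel)

vld && (rdy || sel)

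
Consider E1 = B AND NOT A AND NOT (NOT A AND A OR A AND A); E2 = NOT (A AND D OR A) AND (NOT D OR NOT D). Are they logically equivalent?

E1: B AND NOT A AND NOT (NOT A AND A OR A AND A)
    = B AND NOT A AND NOT A   — distribution
    = B AND NOT A   — idempotence
E2: NOT (A AND D OR A) AND (NOT D OR NOT D)
    = NOT A AND (NOT D OR NOT D)   — absorption
    = NOT A AND NOT D   — idempotence
These differ: at A=0, B=0, D=0, E1 = 0 but E2 = 1.

No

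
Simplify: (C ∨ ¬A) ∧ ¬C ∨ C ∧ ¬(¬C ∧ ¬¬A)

C ∨ ¬A

(C ∨ ¬A) ∧ ¬C ∨ C ∧ ¬(¬C ∧ ¬¬A)
= (C ∨ ¬A) ∧ ¬C ∨ C ∧ (C ∨ ¬A)   [De Morgan]
= C ∨ ¬A   [distribution]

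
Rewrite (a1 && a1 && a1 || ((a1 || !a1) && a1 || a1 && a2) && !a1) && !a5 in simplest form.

(a1 && a1 && a1 || ((a1 || !a1) && a1 || a1 && a2) && !a1) && !a5
= (a1 && a1 && a1 || (a1 || a1 && a2) && !a1) && !a5   (complement / identity)
= (a1 && a1 && a1 || a1 && !a1) && !a5   (absorption)
= (a1 && a1 || a1 && !a1) && !a5   (idempotence)
= a1 && !a5   (distribution)

a1 && !a5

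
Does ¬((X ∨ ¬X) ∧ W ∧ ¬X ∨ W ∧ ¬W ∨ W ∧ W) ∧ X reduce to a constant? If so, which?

no

¬((X ∨ ¬X) ∧ W ∧ ¬X ∨ W ∧ ¬W ∨ W ∧ W) ∧ X
= ¬((X ∨ ¬X) ∧ W ∧ ¬X ∨ W) ∧ X   [distribution]
= ¬(W ∧ ¬X ∨ W) ∧ X   [complement / identity]
= ¬W ∧ X   [absorption]
This depends on W, X, so it is not a constant.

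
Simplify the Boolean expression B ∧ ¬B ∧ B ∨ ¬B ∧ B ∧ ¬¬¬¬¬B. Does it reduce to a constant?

B ∧ ¬B ∧ B ∨ ¬B ∧ B ∧ ¬¬¬¬¬B
= B ∧ ¬B ∧ B ∨ ¬B ∧ B ∧ ¬¬¬B   (double negation)
= B ∧ ¬B ∧ B ∨ ¬B ∧ B ∧ ¬B   (double negation)
= B ∧ ¬B   (distribution)
= False   (complement)

False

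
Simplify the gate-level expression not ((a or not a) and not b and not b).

not ((a or not a) and not b and not b)
= not (not b and not b)
= not not b
= b

b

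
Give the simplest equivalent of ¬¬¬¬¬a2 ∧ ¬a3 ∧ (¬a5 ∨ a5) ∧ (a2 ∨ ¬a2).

¬¬¬¬¬a2 ∧ ¬a3 ∧ (¬a5 ∨ a5) ∧ (a2 ∨ ¬a2)
= ¬¬¬¬¬a2 ∧ ¬a3 ∧ (¬a5 ∨ a5)
= ¬¬¬¬¬a2 ∧ ¬a3
= ¬¬¬a2 ∧ ¬a3
= ¬a2 ∧ ¬a3

¬a2 ∧ ¬a3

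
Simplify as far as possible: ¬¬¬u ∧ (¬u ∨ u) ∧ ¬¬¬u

¬¬¬u ∧ (¬u ∨ u) ∧ ¬¬¬u
= ¬¬¬u ∧ ¬¬¬u   [complement / identity]
= ¬¬¬u   [idempotence]
= ¬u   [double negation]

¬u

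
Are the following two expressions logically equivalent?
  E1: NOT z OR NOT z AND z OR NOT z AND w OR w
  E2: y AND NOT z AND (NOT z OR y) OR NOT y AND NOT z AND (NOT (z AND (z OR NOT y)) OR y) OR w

Yes

E1: NOT z OR NOT z AND z OR NOT z AND w OR w
    = NOT z OR NOT z AND w OR w   [complement / identity]
    = NOT z OR w   [absorption]
E2: y AND NOT z AND (NOT z OR y) OR NOT y AND NOT z AND (NOT (z AND (z OR NOT y)) OR y) OR w
    = y AND NOT z AND (NOT z OR y) OR NOT y AND NOT z AND (NOT z OR y) OR w   [absorption]
    = NOT z AND (NOT z OR y) OR w   [distribution]
    = NOT z OR w   [absorption]
Both reduce to NOT z OR w, so they are equivalent.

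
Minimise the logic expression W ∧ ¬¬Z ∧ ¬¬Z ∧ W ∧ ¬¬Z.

W ∧ ¬¬Z ∧ ¬¬Z ∧ W ∧ ¬¬Z
= W ∧ ¬¬Z ∧ W ∧ ¬¬Z   — idempotence
= W ∧ ¬¬Z   — idempotence
= W ∧ Z   — double negation

W ∧ Z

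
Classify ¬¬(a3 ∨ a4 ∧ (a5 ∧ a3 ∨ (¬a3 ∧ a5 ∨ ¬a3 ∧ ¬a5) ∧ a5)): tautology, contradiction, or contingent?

¬¬(a3 ∨ a4 ∧ (a5 ∧ a3 ∨ (¬a3 ∧ a5 ∨ ¬a3 ∧ ¬a5) ∧ a5))
= ¬¬(a3 ∨ a4 ∧ (a5 ∧ a3 ∨ ¬a3 ∧ a5))   (distribution)
= ¬¬(a3 ∨ a4 ∧ a5)   (distribution)
= a3 ∨ a4 ∧ a5   (double negation)
This depends on a3, a4, a5, so it is not a constant.

contingent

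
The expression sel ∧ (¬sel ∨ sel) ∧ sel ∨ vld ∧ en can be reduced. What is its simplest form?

sel ∧ (¬sel ∨ sel) ∧ sel ∨ vld ∧ en
= sel ∧ sel ∨ vld ∧ en   — complement / identity
= sel ∨ vld ∧ en   — idempotence

sel ∨ vld ∧ en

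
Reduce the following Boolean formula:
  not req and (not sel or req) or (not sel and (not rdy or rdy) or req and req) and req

not req and (not sel or req) or (not sel and (not rdy or rdy) or req and req) and req
= not req and (not sel or req) or (not sel and (not rdy or rdy) or req) and req
= not req and (not sel or req) or (not sel or req) and req
= not sel or req

not sel or req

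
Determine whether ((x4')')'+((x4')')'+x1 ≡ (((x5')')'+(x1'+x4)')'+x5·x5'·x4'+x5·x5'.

E1: ((x4')')'+((x4')')'+x1
    = ((x4')')'+x1   (idempotence)
    = x4'+x1   (double negation)
E2: (((x5')')'+(x1'+x4)')'+x5·x5'·x4'+x5·x5'
    = (x5'+(x1'+x4)')'+x5·x5'·x4'+x5·x5'   (double negation)
    = (x5'+(x1'+x4)')'+x5·x5'   (absorption)
    = x5·(x1'+x4)+x5·x5'   (De Morgan)
    = x5·(x1'+x4)   (complement / identity)
These differ: at x1=0, x4=0, x5=0, E1 = 1 but E2 = 0.

No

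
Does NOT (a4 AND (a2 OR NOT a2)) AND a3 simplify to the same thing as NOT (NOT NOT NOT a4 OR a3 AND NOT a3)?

E1: NOT (a4 AND (a2 OR NOT a2)) AND a3
    = NOT a4 AND a3
E2: NOT (NOT NOT NOT a4 OR a3 AND NOT a3)
    = NOT NOT NOT NOT a4
    = NOT NOT a4
    = a4
These differ: at a2=0, a3=1, a4=0, E1 = 1 but E2 = 0.

No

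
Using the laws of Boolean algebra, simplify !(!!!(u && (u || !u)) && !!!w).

!(!!!(u && (u || !u)) && !!!w)
= !(!!!(u && (u || !u)) && !w)
= !(!(u && (u || !u)) && !w)
= !(!u && !w)
= u || w

u || w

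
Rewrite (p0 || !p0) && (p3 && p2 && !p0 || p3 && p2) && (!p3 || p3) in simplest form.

(p0 || !p0) && (p3 && p2 && !p0 || p3 && p2) && (!p3 || p3)
= (p3 && p2 && !p0 || p3 && p2) && (!p3 || p3)   (complement / identity)
= p3 && p2 && (!p3 || p3)   (absorption)
= p3 && p2   (complement / identity)

p3 && p2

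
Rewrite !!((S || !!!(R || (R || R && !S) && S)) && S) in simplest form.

S

!!((S || !!!(R || (R || R && !S) && S)) && S)
= !!((S || !(R || (R || R && !S) && S)) && S)   [double negation]
= !!((S || !(R || R && S)) && S)   [absorption]
= !!((S || !R) && S)   [absorption]
= (S || !R) && S   [double negation]
= S   [absorption]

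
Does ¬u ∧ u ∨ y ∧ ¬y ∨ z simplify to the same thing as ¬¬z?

E1: ¬u ∧ u ∨ y ∧ ¬y ∨ z
    = y ∧ ¬y ∨ z   — complement / identity
    = z   — complement / identity
E2: ¬¬z
    = z   — double negation
Both reduce to z, so they are equivalent.

Yes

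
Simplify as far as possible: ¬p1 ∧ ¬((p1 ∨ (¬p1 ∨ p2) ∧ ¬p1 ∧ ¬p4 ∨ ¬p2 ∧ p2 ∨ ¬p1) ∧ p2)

¬p1 ∧ ¬p2

¬p1 ∧ ¬((p1 ∨ (¬p1 ∨ p2) ∧ ¬p1 ∧ ¬p4 ∨ ¬p2 ∧ p2 ∨ ¬p1) ∧ p2)
= ¬p1 ∧ ¬((p1 ∨ (¬p1 ∨ p2) ∧ ¬p1 ∧ ¬p4 ∨ ¬p1) ∧ p2)   — complement / identity
= ¬p1 ∧ ¬((p1 ∨ ¬p1 ∧ ¬p4 ∨ ¬p1) ∧ p2)   — absorption
= ¬p1 ∧ ¬((p1 ∨ ¬p1) ∧ p2)   — absorption
= ¬p1 ∧ ¬p2   — complement / identity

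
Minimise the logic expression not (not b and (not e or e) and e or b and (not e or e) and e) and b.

not (not b and (not e or e) and e or b and (not e or e) and e) and b
= not ((not e or e) and e) and b   — distribution
= not e and b   — complement / identity

not e and b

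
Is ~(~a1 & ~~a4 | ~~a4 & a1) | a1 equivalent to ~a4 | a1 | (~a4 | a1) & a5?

E1: ~(~a1 & ~~a4 | ~~a4 & a1) | a1
    = ~~~a4 | a1   [distribution]
    = ~a4 | a1   [double negation]
E2: ~a4 | a1 | (~a4 | a1) & a5
    = ~a4 | a1   [absorption]
Both reduce to ~a4 | a1, so they are equivalent.

Yes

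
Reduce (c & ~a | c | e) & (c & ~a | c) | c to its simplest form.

c

(c & ~a | c | e) & (c & ~a | c) | c
= c & ~a | c | c   (absorption)
= c | c   (absorption)
= c   (idempotence)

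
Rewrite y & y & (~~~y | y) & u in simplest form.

y & u

y & y & (~~~y | y) & u
= y & y & (~y | y) & u
= y & y & u
= y & u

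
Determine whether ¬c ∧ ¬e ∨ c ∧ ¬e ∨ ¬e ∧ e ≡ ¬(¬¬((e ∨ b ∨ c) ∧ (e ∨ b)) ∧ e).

Yes

E1: ¬c ∧ ¬e ∨ c ∧ ¬e ∨ ¬e ∧ e
    = ¬e ∨ ¬e ∧ e   [distribution]
    = ¬e   [complement / identity]
E2: ¬(¬¬((e ∨ b ∨ c) ∧ (e ∨ b)) ∧ e)
    = ¬(¬¬(e ∨ b) ∧ e)   [absorption]
    = ¬((e ∨ b) ∧ e)   [double negation]
    = ¬e   [absorption]
Both reduce to ¬e, so they are equivalent.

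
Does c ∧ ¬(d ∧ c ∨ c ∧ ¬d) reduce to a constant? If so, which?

yes, False

c ∧ ¬(d ∧ c ∨ c ∧ ¬d)
= c ∧ ¬c   (distribution)
= False   (complement)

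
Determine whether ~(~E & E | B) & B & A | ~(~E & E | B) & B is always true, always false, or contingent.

always false

~(~E & E | B) & B & A | ~(~E & E | B) & B
= ~(~E & E | B) & B   (absorption)
= ~B & B   (complement / identity)
= 0   (complement)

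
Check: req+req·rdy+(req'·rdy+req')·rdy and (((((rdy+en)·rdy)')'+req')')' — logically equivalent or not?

E1: req+req·rdy+(req'·rdy+req')·rdy
    = req+req·rdy+req'·rdy   [absorption]
    = req+rdy   [distribution]
E2: (((((rdy+en)·rdy)')'+req')')'
    = (((rdy+en)·rdy)')'+req'   [double negation]
    = (rdy')'+req'   [absorption]
    = rdy+req'   [double negation]
These differ: at en=0, rdy=0, req=0, E1 = 0 but E2 = 1.

No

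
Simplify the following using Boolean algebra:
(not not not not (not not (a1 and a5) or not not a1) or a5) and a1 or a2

(not not not not (not not (a1 and a5) or not not a1) or a5) and a1 or a2
= (not not (not not (a1 and a5) or not not a1) or a5) and a1 or a2
= (not (not (a1 and a5) and not a1) or a5) and a1 or a2
= (a1 and a5 or a1 or a5) and a1 or a2
= (a1 or a5) and a1 or a2
= a1 or a2

a1 or a2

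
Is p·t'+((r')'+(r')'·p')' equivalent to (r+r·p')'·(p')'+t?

No

E1: p·t'+((r')'+(r')'·p')'
    = p·t'+((r')')'   [absorption]
    = p·t'+r'   [double negation]
E2: (r+r·p')'·(p')'+t
    = (r+r·p')'·p+t   [double negation]
    = r'·p+t   [absorption]
These differ: at p=0, r=0, t=0, E1 = 1 but E2 = 0.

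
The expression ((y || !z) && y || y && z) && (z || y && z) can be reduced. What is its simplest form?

((y || !z) && y || y && z) && (z || y && z)
= (y || !z) && y && z || y && z   (distribution)
= y && z || y && z   (absorption)
= y && z   (idempotence)

y && z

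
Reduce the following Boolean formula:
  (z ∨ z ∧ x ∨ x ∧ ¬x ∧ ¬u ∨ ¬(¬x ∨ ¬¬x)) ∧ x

z ∧ x

(z ∨ z ∧ x ∨ x ∧ ¬x ∧ ¬u ∨ ¬(¬x ∨ ¬¬x)) ∧ x
= (z ∨ x ∧ ¬x ∧ ¬u ∨ ¬(¬x ∨ ¬¬x)) ∧ x   (absorption)
= (z ∨ x ∧ ¬x ∧ ¬u ∨ x ∧ ¬x) ∧ x   (De Morgan)
= (z ∨ x ∧ ¬x) ∧ x   (absorption)
= z ∧ x   (complement / identity)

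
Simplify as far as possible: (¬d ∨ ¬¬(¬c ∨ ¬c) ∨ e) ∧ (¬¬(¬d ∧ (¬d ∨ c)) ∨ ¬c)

¬d ∨ ¬c

(¬d ∨ ¬¬(¬c ∨ ¬c) ∨ e) ∧ (¬¬(¬d ∧ (¬d ∨ c)) ∨ ¬c)
= (¬d ∨ ¬¬(¬c ∨ ¬c) ∨ e) ∧ (¬¬¬d ∨ ¬c)   (absorption)
= (¬d ∨ ¬¬(¬c ∨ ¬c) ∨ e) ∧ (¬d ∨ ¬c)   (double negation)
= (¬d ∨ ¬c ∨ ¬c ∨ e) ∧ (¬d ∨ ¬c)   (double negation)
= (¬d ∨ ¬c ∨ e) ∧ (¬d ∨ ¬c)   (idempotence)
= ¬d ∨ ¬c   (absorption)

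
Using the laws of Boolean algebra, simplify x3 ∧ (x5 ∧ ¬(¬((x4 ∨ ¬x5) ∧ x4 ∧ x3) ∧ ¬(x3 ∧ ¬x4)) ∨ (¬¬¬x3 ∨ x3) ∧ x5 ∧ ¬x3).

x3 ∧ x5

x3 ∧ (x5 ∧ ¬(¬((x4 ∨ ¬x5) ∧ x4 ∧ x3) ∧ ¬(x3 ∧ ¬x4)) ∨ (¬¬¬x3 ∨ x3) ∧ x5 ∧ ¬x3)
= x3 ∧ (x5 ∧ ¬(¬((x4 ∨ ¬x5) ∧ x4 ∧ x3) ∧ ¬(x3 ∧ ¬x4)) ∨ (¬x3 ∨ x3) ∧ x5 ∧ ¬x3)   (double negation)
= x3 ∧ (x5 ∧ ¬(¬((x4 ∨ ¬x5) ∧ x4 ∧ x3) ∧ ¬(x3 ∧ ¬x4)) ∨ x5 ∧ ¬x3)   (complement / identity)
= x3 ∧ (x5 ∧ ((x4 ∨ ¬x5) ∧ x4 ∧ x3 ∨ x3 ∧ ¬x4) ∨ x5 ∧ ¬x3)   (De Morgan)
= x3 ∧ (x5 ∧ (x4 ∧ x3 ∨ x3 ∧ ¬x4) ∨ x5 ∧ ¬x3)   (absorption)
= x3 ∧ (x5 ∧ x3 ∨ x5 ∧ ¬x3)   (distribution)
= x3 ∧ x5   (distribution)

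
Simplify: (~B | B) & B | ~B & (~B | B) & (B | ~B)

1

(~B | B) & B | ~B & (~B | B) & (B | ~B)
= (~B | B) & B | ~B & (~B | B)   (complement / identity)
= ~B | B   (distribution)
= 1   (complement)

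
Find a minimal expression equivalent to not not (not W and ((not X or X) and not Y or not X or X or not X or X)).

not not (not W and ((not X or X) and not Y or not X or X or not X or X))
= not not (not W and ((not X or X) and not Y or not X or X))   (idempotence)
= not W and ((not X or X) and not Y or not X or X)   (double negation)
= not W and (not X or X)   (absorption)
= not W   (complement / identity)

not W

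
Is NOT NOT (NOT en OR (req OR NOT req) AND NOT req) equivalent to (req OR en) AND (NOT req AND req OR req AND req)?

No

E1: NOT NOT (NOT en OR (req OR NOT req) AND NOT req)
    = NOT en OR (req OR NOT req) AND NOT req   [double negation]
    = NOT en OR NOT req   [complement / identity]
E2: (req OR en) AND (NOT req AND req OR req AND req)
    = (req OR en) AND req   [distribution]
    = req   [absorption]
These differ: at en=1, req=0, E1 = 1 but E2 = 0.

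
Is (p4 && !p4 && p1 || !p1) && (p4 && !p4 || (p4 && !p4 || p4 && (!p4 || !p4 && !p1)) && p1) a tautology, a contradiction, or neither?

contradiction

(p4 && !p4 && p1 || !p1) && (p4 && !p4 || (p4 && !p4 || p4 && (!p4 || !p4 && !p1)) && p1)
= (p4 && !p4 && p1 || !p1) && (p4 && !p4 || (p4 && !p4 || p4 && !p4) && p1)
= (p4 && !p4 && p1 || !p1) && (p4 && !p4 || p4 && !p4 && p1)
= !p1 && p4 && !p4 || p4 && !p4 && p1
= p4 && !p4
= false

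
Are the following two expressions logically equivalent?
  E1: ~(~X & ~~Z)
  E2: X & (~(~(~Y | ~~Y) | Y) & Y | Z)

E1: ~(~X & ~~Z)
    = X | ~Z
E2: X & (~(~(~Y | ~~Y) | Y) & Y | Z)
    = X & (~(Y & ~Y | Y) & Y | Z)
    = X & (~Y & Y | Z)
    = X & Z
These differ: at X=0, Y=0, Z=0, E1 = 1 but E2 = 0.

No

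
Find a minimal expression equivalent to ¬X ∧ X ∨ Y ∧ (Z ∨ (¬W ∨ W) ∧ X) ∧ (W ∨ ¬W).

Y ∧ (Z ∨ X)

¬X ∧ X ∨ Y ∧ (Z ∨ (¬W ∨ W) ∧ X) ∧ (W ∨ ¬W)
= ¬X ∧ X ∨ Y ∧ (Z ∨ X) ∧ (W ∨ ¬W)   — complement / identity
= Y ∧ (Z ∨ X) ∧ (W ∨ ¬W)   — complement / identity
= Y ∧ (Z ∨ X)   — complement / identity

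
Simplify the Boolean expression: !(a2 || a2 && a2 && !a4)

!(a2 || a2 && a2 && !a4)
= !(a2 || a2 && !a4)   [idempotence]
= !a2   [absorption]

!a2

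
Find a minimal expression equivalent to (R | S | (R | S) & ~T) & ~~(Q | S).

S | R & Q

(R | S | (R | S) & ~T) & ~~(Q | S)
= (R | S) & ~~(Q | S)   [absorption]
= (R | S) & (Q | S)   [double negation]
= S | R & Q   [distribution]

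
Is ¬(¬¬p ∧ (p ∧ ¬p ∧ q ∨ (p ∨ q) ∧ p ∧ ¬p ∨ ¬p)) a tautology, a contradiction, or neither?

tautology

¬(¬¬p ∧ (p ∧ ¬p ∧ q ∨ (p ∨ q) ∧ p ∧ ¬p ∨ ¬p))
= ¬(¬¬p ∧ (p ∧ ¬p ∧ q ∨ p ∧ ¬p ∨ ¬p))
= ¬(¬¬p ∧ (p ∧ ¬p ∨ ¬p))
= ¬(¬¬p ∧ ¬p)
= ¬p ∨ p
= True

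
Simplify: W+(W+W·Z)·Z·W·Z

W

W+(W+W·Z)·Z·W·Z
= W+W·Z·W·Z   (absorption)
= W+W·Z   (idempotence)
= W   (absorption)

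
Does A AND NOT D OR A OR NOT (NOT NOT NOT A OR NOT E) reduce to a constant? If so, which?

A AND NOT D OR A OR NOT (NOT NOT NOT A OR NOT E)
= A OR NOT (NOT NOT NOT A OR NOT E)   [absorption]
= A OR NOT (NOT A OR NOT E)   [double negation]
= A OR A AND E   [De Morgan]
= A   [absorption]
This depends on A, so it is not a constant.

no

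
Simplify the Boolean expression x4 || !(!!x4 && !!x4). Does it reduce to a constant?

x4 || !(!!x4 && !!x4)
= x4 || !x4 || !x4   — De Morgan
= x4 || !x4   — idempotence
= true   — complement

true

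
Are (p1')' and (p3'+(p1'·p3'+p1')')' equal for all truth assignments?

E1: (p1')'
    = p1   — double negation
E2: (p3'+(p1'·p3'+p1')')'
    = (p3'+(p1')')'   — absorption
    = p3·p1'   — De Morgan
These differ: at p1=1, p3=0, E1 = 1 but E2 = 0.

No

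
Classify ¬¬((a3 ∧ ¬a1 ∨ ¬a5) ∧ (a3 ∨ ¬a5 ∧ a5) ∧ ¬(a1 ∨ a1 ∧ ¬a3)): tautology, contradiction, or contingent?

¬¬((a3 ∧ ¬a1 ∨ ¬a5) ∧ (a3 ∨ ¬a5 ∧ a5) ∧ ¬(a1 ∨ a1 ∧ ¬a3))
= ¬¬((a3 ∧ ¬a1 ∨ ¬a5) ∧ a3 ∧ ¬(a1 ∨ a1 ∧ ¬a3))   (complement / identity)
= ¬¬((a3 ∧ ¬a1 ∨ ¬a5) ∧ a3 ∧ ¬a1)   (absorption)
= (a3 ∧ ¬a1 ∨ ¬a5) ∧ a3 ∧ ¬a1   (double negation)
= a3 ∧ ¬a1   (absorption)
This depends on a1, a3, so it is not a constant.

contingent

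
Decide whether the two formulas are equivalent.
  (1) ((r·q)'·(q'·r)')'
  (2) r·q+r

E1: ((r·q)'·(q'·r)')'
    = r·q+q'·r   (De Morgan)
    = r   (distribution)
E2: r·q+r
    = r   (absorption)
Both reduce to r, so they are equivalent.

Yes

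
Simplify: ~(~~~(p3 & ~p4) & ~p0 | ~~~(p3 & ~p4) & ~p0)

p3 & ~p4 | p0

~(~~~(p3 & ~p4) & ~p0 | ~~~(p3 & ~p4) & ~p0)
= ~(~~~(p3 & ~p4) & ~p0)
= ~(~(p3 & ~p4) & ~p0)
= p3 & ~p4 | p0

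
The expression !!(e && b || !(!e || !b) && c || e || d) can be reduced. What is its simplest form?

!!(e && b || !(!e || !b) && c || e || d)
= !!(e && b || e && b && c || e || d)   [De Morgan]
= !!(e && b || e || d)   [absorption]
= e && b || e || d   [double negation]
= e || d   [absorption]

e || d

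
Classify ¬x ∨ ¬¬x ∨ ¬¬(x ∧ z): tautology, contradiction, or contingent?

tautology

¬x ∨ ¬¬x ∨ ¬¬(x ∧ z)
= ¬x ∨ x ∨ ¬¬(x ∧ z)
= ¬x ∨ x ∨ x ∧ z
= ¬x ∨ x
= True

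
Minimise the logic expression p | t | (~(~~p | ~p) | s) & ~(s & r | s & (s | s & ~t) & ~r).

p | t | (~(~~p | ~p) | s) & ~(s & r | s & (s | s & ~t) & ~r)
= p | t | (~p & p | s) & ~(s & r | s & (s | s & ~t) & ~r)
= p | t | (~p & p | s) & ~(s & r | s & s & ~r)
= p | t | s & ~(s & r | s & s & ~r)
= p | t | s & ~(s & r | s & ~r)
= p | t | s & ~s
= p | t

p | t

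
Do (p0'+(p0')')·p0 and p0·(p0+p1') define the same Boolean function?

E1: (p0'+(p0')')·p0
    = (p0'+p0)·p0
    = p0
E2: p0·(p0+p1')
    = p0
Both reduce to p0, so they are equivalent.

Yes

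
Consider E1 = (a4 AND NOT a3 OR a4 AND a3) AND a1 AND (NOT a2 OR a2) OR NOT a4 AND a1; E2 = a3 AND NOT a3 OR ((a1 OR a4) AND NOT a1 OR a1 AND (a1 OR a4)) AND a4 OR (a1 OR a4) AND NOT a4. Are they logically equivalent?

E1: (a4 AND NOT a3 OR a4 AND a3) AND a1 AND (NOT a2 OR a2) OR NOT a4 AND a1
    = (a4 AND NOT a3 OR a4 AND a3) AND a1 OR NOT a4 AND a1   — complement / identity
    = a4 AND a1 OR NOT a4 AND a1   — distribution
    = a1   — distribution
E2: a3 AND NOT a3 OR ((a1 OR a4) AND NOT a1 OR a1 AND (a1 OR a4)) AND a4 OR (a1 OR a4) AND NOT a4
    = a3 AND NOT a3 OR (a1 OR a4) AND a4 OR (a1 OR a4) AND NOT a4   — distribution
    = (a1 OR a4) AND a4 OR (a1 OR a4) AND NOT a4   — complement / identity
    = a1 OR a4   — distribution
These differ: at a1=0, a2=0, a3=0, a4=1, E1 = 0 but E2 = 1.

No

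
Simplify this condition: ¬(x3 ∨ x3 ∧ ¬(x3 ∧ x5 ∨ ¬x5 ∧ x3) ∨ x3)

¬(x3 ∨ x3 ∧ ¬(x3 ∧ x5 ∨ ¬x5 ∧ x3) ∨ x3)
= ¬(x3 ∨ x3 ∧ ¬x3 ∨ x3)   (distribution)
= ¬(x3 ∨ x3)   (complement / identity)
= ¬x3   (idempotence)

¬x3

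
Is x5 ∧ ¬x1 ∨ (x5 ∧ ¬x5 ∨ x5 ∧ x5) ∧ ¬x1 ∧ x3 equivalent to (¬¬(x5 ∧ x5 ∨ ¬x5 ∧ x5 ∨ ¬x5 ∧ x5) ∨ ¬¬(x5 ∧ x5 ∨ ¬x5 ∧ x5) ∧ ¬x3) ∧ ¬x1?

Yes

E1: x5 ∧ ¬x1 ∨ (x5 ∧ ¬x5 ∨ x5 ∧ x5) ∧ ¬x1 ∧ x3
    = x5 ∧ ¬x1 ∨ x5 ∧ ¬x1 ∧ x3
    = x5 ∧ ¬x1
E2: (¬¬(x5 ∧ x5 ∨ ¬x5 ∧ x5 ∨ ¬x5 ∧ x5) ∨ ¬¬(x5 ∧ x5 ∨ ¬x5 ∧ x5) ∧ ¬x3) ∧ ¬x1
    = (¬¬(x5 ∧ x5 ∨ ¬x5 ∧ x5) ∨ ¬¬(x5 ∧ x5 ∨ ¬x5 ∧ x5) ∧ ¬x3) ∧ ¬x1
    = ¬¬(x5 ∧ x5 ∨ ¬x5 ∧ x5) ∧ ¬x1
    = ¬¬x5 ∧ ¬x1
    = x5 ∧ ¬x1
Both reduce to x5 ∧ ¬x1, so they are equivalent.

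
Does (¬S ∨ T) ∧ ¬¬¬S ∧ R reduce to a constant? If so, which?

no

(¬S ∨ T) ∧ ¬¬¬S ∧ R
= (¬S ∨ T) ∧ ¬S ∧ R   [double negation]
= ¬S ∧ R   [absorption]
This depends on R, S, so it is not a constant.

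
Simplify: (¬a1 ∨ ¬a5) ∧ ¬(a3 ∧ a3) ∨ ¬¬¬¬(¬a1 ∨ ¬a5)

(¬a1 ∨ ¬a5) ∧ ¬(a3 ∧ a3) ∨ ¬¬¬¬(¬a1 ∨ ¬a5)
= (¬a1 ∨ ¬a5) ∧ ¬(a3 ∧ a3) ∨ ¬¬(¬a1 ∨ ¬a5)   [double negation]
= (¬a1 ∨ ¬a5) ∧ ¬(a3 ∧ a3) ∨ ¬a1 ∨ ¬a5   [double negation]
= (¬a1 ∨ ¬a5) ∧ ¬a3 ∨ ¬a1 ∨ ¬a5   [idempotence]
= ¬a1 ∨ ¬a5   [absorption]

¬a1 ∨ ¬a5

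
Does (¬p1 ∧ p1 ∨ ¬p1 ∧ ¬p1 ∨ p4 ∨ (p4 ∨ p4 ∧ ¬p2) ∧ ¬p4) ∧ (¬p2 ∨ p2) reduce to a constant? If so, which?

(¬p1 ∧ p1 ∨ ¬p1 ∧ ¬p1 ∨ p4 ∨ (p4 ∨ p4 ∧ ¬p2) ∧ ¬p4) ∧ (¬p2 ∨ p2)
= (¬p1 ∨ p4 ∨ (p4 ∨ p4 ∧ ¬p2) ∧ ¬p4) ∧ (¬p2 ∨ p2)   [distribution]
= (¬p1 ∨ p4 ∨ p4 ∧ ¬p4) ∧ (¬p2 ∨ p2)   [absorption]
= (¬p1 ∨ p4) ∧ (¬p2 ∨ p2)   [complement / identity]
= ¬p1 ∨ p4   [complement / identity]
This depends on p1, p4, so it is not a constant.

no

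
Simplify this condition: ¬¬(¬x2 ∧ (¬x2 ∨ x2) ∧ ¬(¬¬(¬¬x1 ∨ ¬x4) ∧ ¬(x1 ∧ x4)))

¬x2 ∧ x4

¬¬(¬x2 ∧ (¬x2 ∨ x2) ∧ ¬(¬¬(¬¬x1 ∨ ¬x4) ∧ ¬(x1 ∧ x4)))
= ¬¬(¬x2 ∧ (¬x2 ∨ x2) ∧ (¬(¬¬x1 ∨ ¬x4) ∨ x1 ∧ x4))
= ¬¬(¬x2 ∧ (¬x2 ∨ x2) ∧ (¬x1 ∧ x4 ∨ x1 ∧ x4))
= ¬¬(¬x2 ∧ (¬x2 ∨ x2) ∧ x4)
= ¬¬(¬x2 ∧ x4)
= ¬x2 ∧ x4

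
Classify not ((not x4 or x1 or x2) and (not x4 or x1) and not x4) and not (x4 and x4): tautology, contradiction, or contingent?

contradiction

not ((not x4 or x1 or x2) and (not x4 or x1) and not x4) and not (x4 and x4)
= not ((not x4 or x1) and not x4) and not (x4 and x4)   [absorption]
= not not x4 and not (x4 and x4)   [absorption]
= x4 and not (x4 and x4)   [double negation]
= x4 and not x4   [idempotence]
= False   [complement]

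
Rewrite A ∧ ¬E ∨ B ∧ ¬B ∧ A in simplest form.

A ∧ ¬E ∨ B ∧ ¬B ∧ A
= (¬E ∨ B ∧ ¬B) ∧ A   (distribution)
= ¬E ∧ A   (complement / identity)

¬E ∧ A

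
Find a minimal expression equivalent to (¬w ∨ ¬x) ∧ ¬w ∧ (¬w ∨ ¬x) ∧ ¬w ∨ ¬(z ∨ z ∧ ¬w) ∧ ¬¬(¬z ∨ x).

¬w ∨ ¬z

(¬w ∨ ¬x) ∧ ¬w ∧ (¬w ∨ ¬x) ∧ ¬w ∨ ¬(z ∨ z ∧ ¬w) ∧ ¬¬(¬z ∨ x)
= (¬w ∨ ¬x) ∧ ¬w ∨ ¬(z ∨ z ∧ ¬w) ∧ ¬¬(¬z ∨ x)   (idempotence)
= (¬w ∨ ¬x) ∧ ¬w ∨ ¬z ∧ ¬¬(¬z ∨ x)   (absorption)
= (¬w ∨ ¬x) ∧ ¬w ∨ ¬z ∧ (¬z ∨ x)   (double negation)
= ¬w ∨ ¬z ∧ (¬z ∨ x)   (absorption)
= ¬w ∨ ¬z   (absorption)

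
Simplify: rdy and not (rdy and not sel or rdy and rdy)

False

rdy and not (rdy and not sel or rdy and rdy)
= rdy and not (rdy and not sel or rdy)   [idempotence]
= rdy and not rdy   [absorption]
= False   [complement]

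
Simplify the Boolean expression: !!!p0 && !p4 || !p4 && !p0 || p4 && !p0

!!!p0 && !p4 || !p4 && !p0 || p4 && !p0
= !!!p0 && !p4 || !p0   (distribution)
= !p0 && !p4 || !p0   (double negation)
= !p0   (absorption)

!p0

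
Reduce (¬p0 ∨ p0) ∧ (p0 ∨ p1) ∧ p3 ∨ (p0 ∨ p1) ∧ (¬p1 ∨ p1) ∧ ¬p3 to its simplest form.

(¬p0 ∨ p0) ∧ (p0 ∨ p1) ∧ p3 ∨ (p0 ∨ p1) ∧ (¬p1 ∨ p1) ∧ ¬p3
= (p0 ∨ p1) ∧ p3 ∨ (p0 ∨ p1) ∧ (¬p1 ∨ p1) ∧ ¬p3   (complement / identity)
= (p0 ∨ p1) ∧ p3 ∨ (p0 ∨ p1) ∧ ¬p3   (complement / identity)
= p0 ∨ p1   (distribution)

p0 ∨ p1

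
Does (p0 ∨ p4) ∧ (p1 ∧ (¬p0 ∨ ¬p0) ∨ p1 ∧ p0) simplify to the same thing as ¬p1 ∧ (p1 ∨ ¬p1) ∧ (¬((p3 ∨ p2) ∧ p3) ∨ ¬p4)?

E1: (p0 ∨ p4) ∧ (p1 ∧ (¬p0 ∨ ¬p0) ∨ p1 ∧ p0)
    = (p0 ∨ p4) ∧ (p1 ∧ ¬p0 ∨ p1 ∧ p0)   (idempotence)
    = (p0 ∨ p4) ∧ p1   (distribution)
E2: ¬p1 ∧ (p1 ∨ ¬p1) ∧ (¬((p3 ∨ p2) ∧ p3) ∨ ¬p4)
    = ¬p1 ∧ (p1 ∨ ¬p1) ∧ (¬p3 ∨ ¬p4)   (absorption)
    = ¬p1 ∧ (¬p3 ∨ ¬p4)   (complement / identity)
These differ: at p0=1, p1=1, p2=0, p3=0, p4=0, E1 = 1 but E2 = 0.

No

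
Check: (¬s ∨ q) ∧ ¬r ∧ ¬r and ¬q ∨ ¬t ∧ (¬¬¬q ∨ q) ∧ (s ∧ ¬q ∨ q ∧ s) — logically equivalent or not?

E1: (¬s ∨ q) ∧ ¬r ∧ ¬r
    = (¬s ∨ q) ∧ ¬r
E2: ¬q ∨ ¬t ∧ (¬¬¬q ∨ q) ∧ (s ∧ ¬q ∨ q ∧ s)
    = ¬q ∨ ¬t ∧ (¬q ∨ q) ∧ (s ∧ ¬q ∨ q ∧ s)
    = ¬q ∨ ¬t ∧ (¬q ∨ q) ∧ s
    = ¬q ∨ ¬t ∧ s
These differ: at q=0, r=1, s=0, t=1, E1 = 0 but E2 = 1.

No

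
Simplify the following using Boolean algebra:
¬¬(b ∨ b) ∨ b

b

¬¬(b ∨ b) ∨ b
= ¬¬b ∨ b   [idempotence]
= b ∨ b   [double negation]
= b   [idempotence]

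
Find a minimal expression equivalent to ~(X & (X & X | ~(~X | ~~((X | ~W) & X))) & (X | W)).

~X

~(X & (X & X | ~(~X | ~~((X | ~W) & X))) & (X | W))
= ~(X & (X & X | X & ~((X | ~W) & X)) & (X | W))
= ~(X & (X & X | X & ~X) & (X | W))
= ~(X & X & (X | W))
= ~(X & (X | W))
= ~X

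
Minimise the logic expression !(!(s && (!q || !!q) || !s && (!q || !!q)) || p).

!p

!(!(s && (!q || !!q) || !s && (!q || !!q)) || p)
= !(!(!q || !!q) || p)
= !(q && !q || p)
= !p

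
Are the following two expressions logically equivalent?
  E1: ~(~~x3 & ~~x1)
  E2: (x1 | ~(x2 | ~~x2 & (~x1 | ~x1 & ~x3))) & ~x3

E1: ~(~~x3 & ~~x1)
    = ~x3 | ~x1   [De Morgan]
E2: (x1 | ~(x2 | ~~x2 & (~x1 | ~x1 & ~x3))) & ~x3
    = (x1 | ~(x2 | ~~x2 & ~x1)) & ~x3   [absorption]
    = (x1 | ~(x2 | x2 & ~x1)) & ~x3   [double negation]
    = (x1 | ~x2) & ~x3   [absorption]
These differ: at x1=0, x2=1, x3=1, E1 = 1 but E2 = 0.

No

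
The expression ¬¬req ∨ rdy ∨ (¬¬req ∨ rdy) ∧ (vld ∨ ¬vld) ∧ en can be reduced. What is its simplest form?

req ∨ rdy

¬¬req ∨ rdy ∨ (¬¬req ∨ rdy) ∧ (vld ∨ ¬vld) ∧ en
= ¬¬req ∨ rdy ∨ (¬¬req ∨ rdy) ∧ en   [complement / identity]
= ¬¬req ∨ rdy   [absorption]
= req ∨ rdy   [double negation]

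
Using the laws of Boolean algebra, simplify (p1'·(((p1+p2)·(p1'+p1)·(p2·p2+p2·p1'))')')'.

(p1'·(((p1+p2)·(p1'+p1)·(p2·p2+p2·p1'))')')'
= (p1'·(((p1+p2)·(p1'+p1)·(p2+p2·p1'))')')'   [idempotence]
= (p1'·(((p2·p1'+p1)·(p2+p2·p1'))')')'   [distribution]
= (p1'·((p2·p1'+p1·p2)')')'   [distribution]
= (p1'·(p2')')'   [distribution]
= p1+p2'   [De Morgan]

p1+p2'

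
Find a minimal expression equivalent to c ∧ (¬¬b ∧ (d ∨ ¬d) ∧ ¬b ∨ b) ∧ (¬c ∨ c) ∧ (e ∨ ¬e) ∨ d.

c ∧ b ∨ d

c ∧ (¬¬b ∧ (d ∨ ¬d) ∧ ¬b ∨ b) ∧ (¬c ∨ c) ∧ (e ∨ ¬e) ∨ d
= c ∧ (¬¬b ∧ (d ∨ ¬d) ∧ ¬b ∨ b) ∧ (e ∨ ¬e) ∨ d   [complement / identity]
= c ∧ (¬¬b ∧ (d ∨ ¬d) ∧ ¬b ∨ b) ∨ d   [complement / identity]
= c ∧ (¬¬b ∧ ¬b ∨ b) ∨ d   [complement / identity]
= c ∧ (b ∧ ¬b ∨ b) ∨ d   [double negation]
= c ∧ b ∨ d   [complement / identity]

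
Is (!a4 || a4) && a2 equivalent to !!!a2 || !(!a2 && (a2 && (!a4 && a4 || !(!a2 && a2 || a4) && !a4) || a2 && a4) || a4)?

No

E1: (!a4 || a4) && a2
    = a2   [complement / identity]
E2: !!!a2 || !(!a2 && (a2 && (!a4 && a4 || !(!a2 && a2 || a4) && !a4) || a2 && a4) || a4)
    = !!!a2 || !(!a2 && (a2 && (!a4 && a4 || !a4 && !a4) || a2 && a4) || a4)   [complement / identity]
    = !!!a2 || !(!a2 && (a2 && !a4 || a2 && a4) || a4)   [distribution]
    = !!!a2 || !(!a2 && a2 || a4)   [distribution]
    = !a2 || !(!a2 && a2 || a4)   [double negation]
    = !a2 || !a4   [complement / identity]
These differ: at a2=0, a4=1, E1 = 0 but E2 = 1.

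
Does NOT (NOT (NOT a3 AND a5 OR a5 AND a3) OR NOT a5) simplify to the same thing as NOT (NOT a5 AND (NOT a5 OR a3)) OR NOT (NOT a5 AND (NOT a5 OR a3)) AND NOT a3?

Yes

E1: NOT (NOT (NOT a3 AND a5 OR a5 AND a3) OR NOT a5)
    = NOT (NOT a5 OR NOT a5)   — distribution
    = NOT NOT a5   — idempotence
    = a5   — double negation
E2: NOT (NOT a5 AND (NOT a5 OR a3)) OR NOT (NOT a5 AND (NOT a5 OR a3)) AND NOT a3
    = NOT (NOT a5 AND (NOT a5 OR a3))   — absorption
    = NOT NOT a5   — absorption
    = a5   — double negation
Both reduce to a5, so they are equivalent.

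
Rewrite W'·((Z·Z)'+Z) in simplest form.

W'·((Z·Z)'+Z)
= W'·(Z'+Z)   [idempotence]
= W'   [complement / identity]

W'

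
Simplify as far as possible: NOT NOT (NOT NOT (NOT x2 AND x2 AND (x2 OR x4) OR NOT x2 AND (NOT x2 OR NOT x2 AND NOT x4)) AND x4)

NOT x2 AND x4

NOT NOT (NOT NOT (NOT x2 AND x2 AND (x2 OR x4) OR NOT x2 AND (NOT x2 OR NOT x2 AND NOT x4)) AND x4)
= NOT NOT (NOT x2 AND x2 AND (x2 OR x4) OR NOT x2 AND (NOT x2 OR NOT x2 AND NOT x4)) AND x4   — double negation
= NOT NOT (NOT x2 AND x2 OR NOT x2 AND (NOT x2 OR NOT x2 AND NOT x4)) AND x4   — absorption
= NOT NOT (NOT x2 AND x2 OR NOT x2 AND NOT x2) AND x4   — absorption
= NOT NOT NOT x2 AND x4   — distribution
= NOT x2 AND x4   — double negation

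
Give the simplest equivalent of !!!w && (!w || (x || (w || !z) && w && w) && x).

!w

!!!w && (!w || (x || (w || !z) && w && w) && x)
= !!!w && (!w || (x || (w || !z) && w) && x)   (idempotence)
= !!!w && (!w || (x || w) && x)   (absorption)
= !!!w && (!w || x)   (absorption)
= !w && (!w || x)   (double negation)
= !w   (absorption)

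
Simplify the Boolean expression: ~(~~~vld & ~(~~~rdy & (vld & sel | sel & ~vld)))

~(~~~vld & ~(~~~rdy & (vld & sel | sel & ~vld)))
= ~~vld | ~~~rdy & (vld & sel | sel & ~vld)   [De Morgan]
= vld | ~~~rdy & (vld & sel | sel & ~vld)   [double negation]
= vld | ~rdy & (vld & sel | sel & ~vld)   [double negation]
= vld | ~rdy & sel   [distribution]

vld | ~rdy & sel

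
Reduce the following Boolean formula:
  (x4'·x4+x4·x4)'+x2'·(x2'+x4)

x4'+x2'

(x4'·x4+x4·x4)'+x2'·(x2'+x4)
= (x4'·x4+x4·x4)'+x2'   (absorption)
= x4'+x2'   (distribution)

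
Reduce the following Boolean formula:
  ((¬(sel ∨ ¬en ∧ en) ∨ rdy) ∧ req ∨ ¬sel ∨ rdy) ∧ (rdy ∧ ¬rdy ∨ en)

((¬(sel ∨ ¬en ∧ en) ∨ rdy) ∧ req ∨ ¬sel ∨ rdy) ∧ (rdy ∧ ¬rdy ∨ en)
= ((¬sel ∨ rdy) ∧ req ∨ ¬sel ∨ rdy) ∧ (rdy ∧ ¬rdy ∨ en)
= ((¬sel ∨ rdy) ∧ req ∨ ¬sel ∨ rdy) ∧ en
= (¬sel ∨ rdy) ∧ en

(¬sel ∨ rdy) ∧ en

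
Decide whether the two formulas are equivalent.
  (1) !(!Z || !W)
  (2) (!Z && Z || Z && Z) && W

E1: !(!Z || !W)
    = Z && W   — De Morgan
E2: (!Z && Z || Z && Z) && W
    = Z && W   — distribution
Both reduce to Z && W, so they are equivalent.

Yes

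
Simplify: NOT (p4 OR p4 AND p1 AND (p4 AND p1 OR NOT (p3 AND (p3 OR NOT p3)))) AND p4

NOT (p4 OR p4 AND p1 AND (p4 AND p1 OR NOT (p3 AND (p3 OR NOT p3)))) AND p4
= NOT (p4 OR p4 AND p1 AND (p4 AND p1 OR NOT p3)) AND p4   — complement / identity
= NOT (p4 OR p4 AND p1) AND p4   — absorption
= NOT p4 AND p4   — absorption
= FALSE   — complement

FALSE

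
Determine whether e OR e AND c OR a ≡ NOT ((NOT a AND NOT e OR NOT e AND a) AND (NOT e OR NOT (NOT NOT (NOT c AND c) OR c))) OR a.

Yes

E1: e OR e AND c OR a
    = e OR a   (absorption)
E2: NOT ((NOT a AND NOT e OR NOT e AND a) AND (NOT e OR NOT (NOT NOT (NOT c AND c) OR c))) OR a
    = NOT ((NOT a AND NOT e OR NOT e AND a) AND (NOT e OR NOT (NOT c AND c OR c))) OR a   (double negation)
    = NOT ((NOT a AND NOT e OR NOT e AND a) AND (NOT e OR NOT c)) OR a   (complement / identity)
    = NOT (NOT e AND (NOT e OR NOT c)) OR a   (distribution)
    = NOT NOT e OR a   (absorption)
    = e OR a   (double negation)
Both reduce to e OR a, so they are equivalent.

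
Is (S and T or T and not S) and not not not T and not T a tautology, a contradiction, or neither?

(S and T or T and not S) and not not not T and not T
= (S and T or T and not S) and not T and not T   (double negation)
= T and not T and not T   (distribution)
= T and not T   (idempotence)
= False   (complement)

contradiction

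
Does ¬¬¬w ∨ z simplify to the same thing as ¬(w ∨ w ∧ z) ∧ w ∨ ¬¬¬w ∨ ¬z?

E1: ¬¬¬w ∨ z
    = ¬w ∨ z   (double negation)
E2: ¬(w ∨ w ∧ z) ∧ w ∨ ¬¬¬w ∨ ¬z
    = ¬(w ∨ w ∧ z) ∧ w ∨ ¬w ∨ ¬z   (double negation)
    = ¬w ∧ w ∨ ¬w ∨ ¬z   (absorption)
    = ¬w ∨ ¬z   (complement / identity)
These differ: at w=1, z=0, E1 = 0 but E2 = 1.

No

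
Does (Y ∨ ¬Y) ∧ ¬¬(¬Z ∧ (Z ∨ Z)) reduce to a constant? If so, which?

(Y ∨ ¬Y) ∧ ¬¬(¬Z ∧ (Z ∨ Z))
= (Y ∨ ¬Y) ∧ ¬Z ∧ (Z ∨ Z)   (double negation)
= (Y ∨ ¬Y) ∧ ¬Z ∧ Z   (idempotence)
= ¬Z ∧ Z   (complement / identity)
= False   (complement)

yes, False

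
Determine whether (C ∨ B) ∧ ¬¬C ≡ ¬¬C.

E1: (C ∨ B) ∧ ¬¬C
    = (C ∨ B) ∧ C   [double negation]
    = C   [absorption]
E2: ¬¬C
    = C   [double negation]
Both reduce to C, so they are equivalent.

Yes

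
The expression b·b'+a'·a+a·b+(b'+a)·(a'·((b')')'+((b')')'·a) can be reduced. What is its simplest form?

b·b'+a'·a+a·b+(b'+a)·(a'·((b')')'+((b')')'·a)
= b·b'+a·b+(b'+a)·(a'·((b')')'+((b')')'·a)   (complement / identity)
= b·b'+a·b+(b'+a)·((b')')'   (distribution)
= b·(b'+a)+(b'+a)·((b')')'   (distribution)
= b·(b'+a)+(b'+a)·b'   (double negation)
= b'+a   (distribution)

b'+a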